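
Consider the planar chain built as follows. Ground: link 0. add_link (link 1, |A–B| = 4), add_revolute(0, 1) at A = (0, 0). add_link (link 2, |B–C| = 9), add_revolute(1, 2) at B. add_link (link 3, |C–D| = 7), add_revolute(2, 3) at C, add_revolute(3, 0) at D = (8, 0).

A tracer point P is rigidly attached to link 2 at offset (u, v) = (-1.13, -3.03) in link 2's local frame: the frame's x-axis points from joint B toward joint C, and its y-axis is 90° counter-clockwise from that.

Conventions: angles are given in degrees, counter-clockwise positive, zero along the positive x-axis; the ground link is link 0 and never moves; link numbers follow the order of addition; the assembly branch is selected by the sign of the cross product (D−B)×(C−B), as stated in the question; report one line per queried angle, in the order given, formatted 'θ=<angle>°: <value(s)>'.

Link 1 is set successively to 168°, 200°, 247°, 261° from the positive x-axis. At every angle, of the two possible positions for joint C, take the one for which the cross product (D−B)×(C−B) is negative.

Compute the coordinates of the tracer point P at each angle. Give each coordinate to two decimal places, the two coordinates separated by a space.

A=(0,0), D=(8.00,0)
θ=168°: B = A + 4.00·(cos168°, sin168°) = (-3.9126, 0.8316)
θ=168°: |BD| = 11.9416
θ=168°: circle(B,9.00) ∩ circle(D,7.00): a=7.3106, h=5.2492
θ=168°:   candidates: C₊=(3.7459,5.5590) cross=62.684; C₋=(3.0147,-4.9140) cross=-62.684
θ=168°:   branch - wants cross < 0 → take C=(3.0147,-4.9140) (cross=-62.684)
θ=168°: ex = (C−B)/|BC| = (0.7697,-0.6384); ey = (0.6384,0.7697)
θ=168°: P = B + -1.13·ex + -3.03·ey = (-6.7167,-0.7792)
θ=200°: B = A + 4.00·(cos200°, sin200°) = (-3.7588, -1.3681)
θ=200°: |BD| = 11.8381
θ=200°: circle(B,9.00) ∩ circle(D,7.00): a=7.2706, h=5.3045
θ=200°:   candidates: C₊=(2.8501,4.7412) cross=62.796; C₋=(4.0762,-5.7968) cross=-62.796
θ=200°:   branch - wants cross < 0 → take C=(4.0762,-5.7968) (cross=-62.796)
θ=200°: ex = (C−B)/|BC| = (0.8705,-0.4921); ey = (0.4921,0.8705)
θ=200°: P = B + -1.13·ex + -3.03·ey = (-6.2335,-3.4498)
θ=247°: B = A + 4.00·(cos247°, sin247°) = (-1.5629, -3.6820)
θ=247°: |BD| = 10.2473
θ=247°: circle(B,9.00) ∩ circle(D,7.00): a=6.6850, h=6.0258
θ=247°:   candidates: C₊=(2.5105,4.3434) cross=61.748; C₋=(6.8408,-6.9034) cross=-61.748
θ=247°:   branch - wants cross < 0 → take C=(6.8408,-6.9034) (cross=-61.748)
θ=247°: ex = (C−B)/|BC| = (0.9337,-0.3579); ey = (0.3579,0.9337)
θ=247°: P = B + -1.13·ex + -3.03·ey = (-3.7026,-6.1068)
θ=261°: B = A + 4.00·(cos261°, sin261°) = (-0.6257, -3.9508)
θ=261°: |BD| = 9.4875
θ=261°: circle(B,9.00) ∩ circle(D,7.00): a=6.4302, h=6.2971
θ=261°:   candidates: C₊=(2.5982,4.4520) cross=59.743; C₋=(7.8426,-6.9982) cross=-59.743
θ=261°:   branch - wants cross < 0 → take C=(7.8426,-6.9982) (cross=-59.743)
θ=261°: ex = (C−B)/|BC| = (0.9409,-0.3386); ey = (0.3386,0.9409)
θ=261°: P = B + -1.13·ex + -3.03·ey = (-2.7150,-6.4191)

θ=168°: -6.72 -0.78
θ=200°: -6.23 -3.45
θ=247°: -3.70 -6.11
θ=261°: -2.71 -6.42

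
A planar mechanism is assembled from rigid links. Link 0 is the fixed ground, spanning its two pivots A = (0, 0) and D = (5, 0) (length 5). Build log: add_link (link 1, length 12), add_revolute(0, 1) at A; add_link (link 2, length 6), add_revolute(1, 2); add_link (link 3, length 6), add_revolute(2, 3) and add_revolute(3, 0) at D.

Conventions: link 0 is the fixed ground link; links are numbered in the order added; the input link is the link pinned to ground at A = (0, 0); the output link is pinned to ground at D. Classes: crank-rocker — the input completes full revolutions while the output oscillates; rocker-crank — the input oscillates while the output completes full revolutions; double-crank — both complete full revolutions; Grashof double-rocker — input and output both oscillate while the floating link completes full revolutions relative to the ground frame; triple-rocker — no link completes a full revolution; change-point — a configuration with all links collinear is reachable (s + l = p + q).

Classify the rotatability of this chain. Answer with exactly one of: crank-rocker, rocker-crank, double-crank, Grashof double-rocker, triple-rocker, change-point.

lengths: ground=5, input=12, coupler=6, output=6
sorted: s=5 (shortest), l=12 (longest), p+q=12
s + l = 17 vs p + q = 12
s + l > p + q → non-Grashof → no link fully rotates → triple-rocker

triple-rocker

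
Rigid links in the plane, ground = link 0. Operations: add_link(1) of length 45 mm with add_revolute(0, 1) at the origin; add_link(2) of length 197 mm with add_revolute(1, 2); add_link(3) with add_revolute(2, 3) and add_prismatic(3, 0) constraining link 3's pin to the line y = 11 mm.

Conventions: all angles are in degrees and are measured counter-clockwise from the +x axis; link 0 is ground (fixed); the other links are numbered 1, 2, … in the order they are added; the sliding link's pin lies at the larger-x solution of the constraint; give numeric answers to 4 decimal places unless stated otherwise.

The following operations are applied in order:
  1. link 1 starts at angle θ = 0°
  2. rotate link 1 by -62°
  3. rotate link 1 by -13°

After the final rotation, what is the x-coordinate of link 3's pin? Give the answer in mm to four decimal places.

geometry: r = 45 mm, L = 197 mm, e = 11 mm; θ starts at 0°
rotate link 1 by -62°: θ ← 0° -62° = -62°
rotate link 1 by -13°: θ ← -62° -13° = -75°
crank pin P = (r cos θ, r sin θ) = (11.646857, -43.466662)
h = r sin θ − e = -43.466662 − 11 = -54.466662
x = r cos θ + √(L² − h²) = 11.646857 + 189.320846 = 200.967703

200.9677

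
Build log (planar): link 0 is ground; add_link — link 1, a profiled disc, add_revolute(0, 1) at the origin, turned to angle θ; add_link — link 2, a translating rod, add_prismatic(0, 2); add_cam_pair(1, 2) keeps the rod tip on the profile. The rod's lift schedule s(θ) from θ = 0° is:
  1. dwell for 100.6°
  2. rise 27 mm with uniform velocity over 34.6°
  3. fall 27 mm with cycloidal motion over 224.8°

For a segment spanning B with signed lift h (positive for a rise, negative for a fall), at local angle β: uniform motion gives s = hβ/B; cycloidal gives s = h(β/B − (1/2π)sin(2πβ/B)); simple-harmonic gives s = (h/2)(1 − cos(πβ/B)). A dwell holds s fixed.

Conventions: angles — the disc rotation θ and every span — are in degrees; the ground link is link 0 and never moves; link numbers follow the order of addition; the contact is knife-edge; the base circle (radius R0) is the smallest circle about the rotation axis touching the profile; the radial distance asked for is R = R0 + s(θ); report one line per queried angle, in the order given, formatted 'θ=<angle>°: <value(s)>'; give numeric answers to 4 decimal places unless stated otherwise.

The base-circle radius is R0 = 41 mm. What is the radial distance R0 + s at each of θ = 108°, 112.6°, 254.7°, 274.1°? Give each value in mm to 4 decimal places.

seg 1 [0°–100.6°] dwell: s stays 0.0000
seg 2 [100.6°–135.2°] uniform, h=27: θ=108° here. β=7.4, B=34.6. 27·7.4/34.6 = 5.7746 → s = 5.7746
seg 2 [100.6°–135.2°] uniform, h=27: θ=112.6° here. β=12, B=34.6. 27·12/34.6 = 9.3642 → s = 9.3642
seg 2 [100.6°–135.2°] uniform, h=27: full span → s += 27 → s = 27.0000
seg 3 [135.2°–360°] cycloidal, h=-27: θ=254.7° here. β=119.5, B=224.8. -27·(0.5316 − sin(2π·0.5316)/(2π)) = -15.1999 → s = 11.8001
seg 3 [135.2°–360°] cycloidal, h=-27: θ=274.1° here. β=138.9, B=224.8. -27·(0.6179 − sin(2π·0.6179)/(2π)) = -19.5825 → s = 7.4175
θ=108°: R = R0 + s = 41 + 5.7746 = 46.7746
θ=112.6°: R = R0 + s = 41 + 9.3642 = 50.3642
θ=254.7°: R = R0 + s = 41 + 11.8001 = 52.8001
θ=274.1°: R = R0 + s = 41 + 7.4175 = 48.4175

θ=108°: 46.7746
θ=112.6°: 50.3642
θ=254.7°: 52.8001
θ=274.1°: 48.4175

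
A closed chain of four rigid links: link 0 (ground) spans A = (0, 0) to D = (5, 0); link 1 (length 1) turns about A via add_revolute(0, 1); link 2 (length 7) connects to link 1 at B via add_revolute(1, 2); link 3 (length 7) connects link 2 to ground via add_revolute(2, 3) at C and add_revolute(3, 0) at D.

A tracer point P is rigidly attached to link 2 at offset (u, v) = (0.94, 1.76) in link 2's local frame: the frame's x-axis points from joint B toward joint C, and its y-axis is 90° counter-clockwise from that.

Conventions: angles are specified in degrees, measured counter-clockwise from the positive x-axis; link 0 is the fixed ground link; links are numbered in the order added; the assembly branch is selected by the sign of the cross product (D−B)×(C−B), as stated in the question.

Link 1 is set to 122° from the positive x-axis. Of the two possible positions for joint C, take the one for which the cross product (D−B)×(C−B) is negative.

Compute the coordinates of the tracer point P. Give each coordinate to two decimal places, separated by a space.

A=(0,0), D=(5.00,0)
B = A + 1.00·(cos122°, sin122°) = (-0.5299, 0.8480)
|BD| = 5.5946
circle(B,7.00) ∩ circle(D,7.00): a=2.7973, h=6.4168
  candidates: C₊=(3.2077,6.7667) cross=35.899; C₋=(1.2624,-5.9186) cross=-35.899
  branch - wants cross < 0 → take C=(1.2624,-5.9186) (cross=-35.899)
ex = (C−B)/|BC| = (0.2560,-0.9667); ey = (0.9667,0.2560)
P = B + 0.94·ex + 1.76·ey = (1.4121,0.3900)

1.41 0.39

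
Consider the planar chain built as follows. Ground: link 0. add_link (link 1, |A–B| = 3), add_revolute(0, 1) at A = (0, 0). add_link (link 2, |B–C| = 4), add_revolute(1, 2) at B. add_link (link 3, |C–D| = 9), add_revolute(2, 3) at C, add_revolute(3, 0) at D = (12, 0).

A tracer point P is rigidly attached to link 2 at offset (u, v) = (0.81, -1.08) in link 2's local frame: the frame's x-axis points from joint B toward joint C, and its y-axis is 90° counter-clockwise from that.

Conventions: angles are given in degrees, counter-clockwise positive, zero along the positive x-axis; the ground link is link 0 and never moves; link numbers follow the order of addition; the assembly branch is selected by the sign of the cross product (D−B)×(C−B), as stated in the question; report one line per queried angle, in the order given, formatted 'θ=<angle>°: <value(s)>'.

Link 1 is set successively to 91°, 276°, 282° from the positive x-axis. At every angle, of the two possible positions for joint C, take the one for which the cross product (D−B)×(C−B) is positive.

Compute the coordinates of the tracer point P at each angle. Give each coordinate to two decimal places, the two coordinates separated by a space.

A=(0,0), D=(12.00,0)
θ=91°: B = A + 3.00·(cos91°, sin91°) = (-0.0524, 2.9995)
θ=91°: |BD| = 12.4200
θ=91°: circle(B,4.00) ∩ circle(D,9.00): a=3.5933, h=1.7574
θ=91°:   candidates: C₊=(3.8590,3.8371) cross=21.827; C₋=(3.0101,0.4263) cross=-21.827
θ=91°:   branch + wants cross > 0 → take C=(3.8590,3.8371) (cross=21.827)
θ=91°: ex = (C−B)/|BC| = (0.9778,0.2094); ey = (-0.2094,0.9778)
θ=91°: P = B + 0.81·ex + -1.08·ey = (0.9658,2.1131)
θ=276°: B = A + 3.00·(cos276°, sin276°) = (0.3136, -2.9836)
θ=276°: |BD| = 12.0613
θ=276°: circle(B,4.00) ∩ circle(D,9.00): a=3.3361, h=2.2070
θ=276°:   candidates: C₊=(3.0000,-0.0199) cross=26.619; C₋=(4.0919,-4.2967) cross=-26.619
θ=276°:   branch + wants cross > 0 → take C=(3.0000,-0.0199) (cross=26.619)
θ=276°: ex = (C−B)/|BC| = (0.6716,0.7409); ey = (-0.7409,0.6716)
θ=276°: P = B + 0.81·ex + -1.08·ey = (1.6578,-3.1088)
θ=282°: B = A + 3.00·(cos282°, sin282°) = (0.6237, -2.9344)
θ=282°: |BD| = 11.7486
θ=282°: circle(B,4.00) ∩ circle(D,9.00): a=3.1080, h=2.5180
θ=282°:   candidates: C₊=(3.0044,0.2800) cross=29.583; C₋=(4.2622,-4.5963) cross=-29.583
θ=282°:   branch + wants cross > 0 → take C=(3.0044,0.2800) (cross=29.583)
θ=282°: ex = (C−B)/|BC| = (0.5952,0.8036); ey = (-0.8036,0.5952)
θ=282°: P = B + 0.81·ex + -1.08·ey = (1.9737,-2.9263)

θ=91°: 0.97 2.11
θ=276°: 1.66 -3.11
θ=282°: 1.97 -2.93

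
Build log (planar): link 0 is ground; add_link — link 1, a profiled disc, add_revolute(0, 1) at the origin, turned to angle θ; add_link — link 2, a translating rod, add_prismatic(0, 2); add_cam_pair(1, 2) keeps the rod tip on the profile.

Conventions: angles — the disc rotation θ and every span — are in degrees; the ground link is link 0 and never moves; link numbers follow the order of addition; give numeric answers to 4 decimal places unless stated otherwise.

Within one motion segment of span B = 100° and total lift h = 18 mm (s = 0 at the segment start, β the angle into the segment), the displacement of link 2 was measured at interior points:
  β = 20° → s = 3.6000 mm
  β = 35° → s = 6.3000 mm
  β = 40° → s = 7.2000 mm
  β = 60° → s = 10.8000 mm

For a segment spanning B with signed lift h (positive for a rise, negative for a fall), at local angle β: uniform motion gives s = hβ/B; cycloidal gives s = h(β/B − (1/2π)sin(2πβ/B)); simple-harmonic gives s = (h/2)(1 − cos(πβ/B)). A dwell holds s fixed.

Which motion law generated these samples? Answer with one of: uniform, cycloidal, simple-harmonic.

candidates at β/B = r: uniform s = h·r (linear in β); cycloidal s = h·(r − sin(2πr)/(2π)); simple-harmonic s = (h/2)(1 − cos(πr))
β=20°: printed 3.6000 | uniform 3.6000, cycloidal 0.8754, simple-harmonic 1.7188
β=35°: printed 6.3000 | uniform 6.3000, cycloidal 3.9823, simple-harmonic 4.9141
β=40°: printed 7.2000 | uniform 7.2000, cycloidal 5.5161, simple-harmonic 6.2188
β=60°: printed 10.8000 | uniform 10.8000, cycloidal 12.4839, simple-harmonic 11.7812
only one law matches every sample → uniform

uniform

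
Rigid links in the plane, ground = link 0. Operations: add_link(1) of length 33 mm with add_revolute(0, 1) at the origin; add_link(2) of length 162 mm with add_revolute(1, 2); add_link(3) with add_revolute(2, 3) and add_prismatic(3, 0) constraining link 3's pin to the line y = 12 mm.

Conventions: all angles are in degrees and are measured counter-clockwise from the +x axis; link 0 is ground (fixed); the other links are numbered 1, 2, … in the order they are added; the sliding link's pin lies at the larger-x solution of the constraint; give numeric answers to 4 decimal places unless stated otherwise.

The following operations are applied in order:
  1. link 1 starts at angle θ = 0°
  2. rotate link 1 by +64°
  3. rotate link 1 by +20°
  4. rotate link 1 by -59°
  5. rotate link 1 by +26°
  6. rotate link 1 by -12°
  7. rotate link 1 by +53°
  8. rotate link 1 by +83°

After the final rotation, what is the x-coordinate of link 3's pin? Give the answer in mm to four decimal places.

geometry: r = 33 mm, L = 162 mm, e = 12 mm; θ starts at 0°
rotate link 1 by +64°: θ ← 0° +64° = 64°
rotate link 1 by +20°: θ ← 64° +20° = 84°
rotate link 1 by -59°: θ ← 84° -59° = 25°
rotate link 1 by +26°: θ ← 25° +26° = 51°
rotate link 1 by -12°: θ ← 51° -12° = 39°
rotate link 1 by +53°: θ ← 39° +53° = 92°
rotate link 1 by +83°: θ ← 92° +83° = 175°
crank pin P = (r cos θ, r sin θ) = (-32.874425, 2.876140)
h = r sin θ − e = 2.876140 − 12 = -9.123860
x = r cos θ + √(L² − h²) = -32.874425 + 161.742867 = 128.868442

128.8684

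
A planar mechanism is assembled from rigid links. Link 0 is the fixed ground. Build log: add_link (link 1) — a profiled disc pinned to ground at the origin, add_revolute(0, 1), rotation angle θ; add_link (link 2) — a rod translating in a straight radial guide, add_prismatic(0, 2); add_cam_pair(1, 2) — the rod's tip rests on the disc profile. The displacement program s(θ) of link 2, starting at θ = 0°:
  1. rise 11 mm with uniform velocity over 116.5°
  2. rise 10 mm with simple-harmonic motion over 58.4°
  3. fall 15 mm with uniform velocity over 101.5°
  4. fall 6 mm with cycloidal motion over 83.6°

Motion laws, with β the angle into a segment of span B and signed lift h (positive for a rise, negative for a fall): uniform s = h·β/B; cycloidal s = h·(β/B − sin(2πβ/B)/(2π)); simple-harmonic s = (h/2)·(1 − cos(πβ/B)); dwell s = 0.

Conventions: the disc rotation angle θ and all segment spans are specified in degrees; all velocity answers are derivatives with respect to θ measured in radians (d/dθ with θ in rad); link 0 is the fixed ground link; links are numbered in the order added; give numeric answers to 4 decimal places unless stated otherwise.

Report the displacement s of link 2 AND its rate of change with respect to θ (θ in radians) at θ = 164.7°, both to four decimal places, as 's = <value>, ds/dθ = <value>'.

seg 1 [0°–116.5°] uniform, h=11: full span → s += 11 → s = 11.0000
seg 2 [116.5°–174.9°] simple-harmonic, h=10: θ=164.7° here. β=48.2, B=58.4. 10/2·(1 − cos(π·0.8253)) = 9.2660 → s = 20.2660
velocity in seg [116.5°–174.9°] (simple-harmonic), θ in radians: β = 48.2° = 0.8412 rad, B = 58.4° = 1.0193 rad; ds/dθ = (πh/(2B)) sin(πβ/B) = (π·10/(2·1.0193)) sin(π·0.8253) = 8.038062 mm/rad

s = 20.2660, ds/dθ = 8.0381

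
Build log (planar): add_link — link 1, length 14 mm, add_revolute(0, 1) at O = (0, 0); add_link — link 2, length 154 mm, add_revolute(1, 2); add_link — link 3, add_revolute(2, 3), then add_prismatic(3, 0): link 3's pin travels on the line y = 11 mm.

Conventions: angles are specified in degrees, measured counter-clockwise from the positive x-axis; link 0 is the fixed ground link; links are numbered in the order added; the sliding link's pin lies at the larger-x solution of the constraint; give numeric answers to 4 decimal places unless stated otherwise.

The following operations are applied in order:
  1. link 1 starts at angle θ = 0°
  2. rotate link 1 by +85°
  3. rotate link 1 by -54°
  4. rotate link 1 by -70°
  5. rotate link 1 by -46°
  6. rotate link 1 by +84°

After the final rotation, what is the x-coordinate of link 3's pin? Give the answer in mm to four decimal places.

geometry: r = 14 mm, L = 154 mm, e = 11 mm; θ starts at 0°
rotate link 1 by +85°: θ ← 0° +85° = 85°
rotate link 1 by -54°: θ ← 85° -54° = 31°
rotate link 1 by -70°: θ ← 31° -70° = -39°
rotate link 1 by -46°: θ ← -39° -46° = -85°
rotate link 1 by +84°: θ ← -85° +84° = -1°
crank pin P = (r cos θ, r sin θ) = (13.997868, -0.244334)
h = r sin θ − e = -0.244334 − 11 = -11.244334
x = r cos θ + √(L² − h²) = 13.997868 + 153.588948 = 167.586816

167.5868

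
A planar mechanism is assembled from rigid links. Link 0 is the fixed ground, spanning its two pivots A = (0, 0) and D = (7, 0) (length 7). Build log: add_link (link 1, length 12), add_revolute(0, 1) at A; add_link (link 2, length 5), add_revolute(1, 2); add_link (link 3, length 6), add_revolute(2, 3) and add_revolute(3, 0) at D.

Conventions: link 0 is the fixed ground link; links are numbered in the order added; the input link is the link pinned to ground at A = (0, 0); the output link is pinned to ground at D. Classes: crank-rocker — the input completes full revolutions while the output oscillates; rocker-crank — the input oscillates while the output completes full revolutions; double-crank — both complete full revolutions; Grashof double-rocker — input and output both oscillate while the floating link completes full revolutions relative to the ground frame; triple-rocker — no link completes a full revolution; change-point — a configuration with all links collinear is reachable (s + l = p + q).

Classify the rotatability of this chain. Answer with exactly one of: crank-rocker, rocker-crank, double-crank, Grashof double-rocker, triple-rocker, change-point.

lengths: ground=7, input=12, coupler=5, output=6
sorted: s=5 (shortest), l=12 (longest), p+q=13
s + l = 17 vs p + q = 13
s + l > p + q → non-Grashof → no link fully rotates → triple-rocker

triple-rocker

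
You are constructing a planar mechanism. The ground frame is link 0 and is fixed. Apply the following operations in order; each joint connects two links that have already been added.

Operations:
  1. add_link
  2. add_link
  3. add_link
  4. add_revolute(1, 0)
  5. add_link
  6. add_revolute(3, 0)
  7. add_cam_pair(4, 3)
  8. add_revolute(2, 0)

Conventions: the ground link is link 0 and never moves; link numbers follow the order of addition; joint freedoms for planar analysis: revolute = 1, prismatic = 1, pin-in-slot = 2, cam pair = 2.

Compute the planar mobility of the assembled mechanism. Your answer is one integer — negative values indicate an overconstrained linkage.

L=1 J1=0 J2=0
add link → L=2 J1=0 J2=0
add link → L=3 J1=0 J2=0
add link → L=4 J1=0 J2=0
R@1,0 dof=1 J1 → L=4 J1=1 J2=0
add link → L=5 J1=1 J2=0
R@3,0 dof=1 J1 → L=5 J1=2 J2=0
C@4,3 dof=2 J2 → L=5 J1=2 J2=1
R@2,0 dof=1 J1 → L=5 J1=3 J2=1
M=3(L−1)−2J1−J2=3·4−2·3−1=5

M = 5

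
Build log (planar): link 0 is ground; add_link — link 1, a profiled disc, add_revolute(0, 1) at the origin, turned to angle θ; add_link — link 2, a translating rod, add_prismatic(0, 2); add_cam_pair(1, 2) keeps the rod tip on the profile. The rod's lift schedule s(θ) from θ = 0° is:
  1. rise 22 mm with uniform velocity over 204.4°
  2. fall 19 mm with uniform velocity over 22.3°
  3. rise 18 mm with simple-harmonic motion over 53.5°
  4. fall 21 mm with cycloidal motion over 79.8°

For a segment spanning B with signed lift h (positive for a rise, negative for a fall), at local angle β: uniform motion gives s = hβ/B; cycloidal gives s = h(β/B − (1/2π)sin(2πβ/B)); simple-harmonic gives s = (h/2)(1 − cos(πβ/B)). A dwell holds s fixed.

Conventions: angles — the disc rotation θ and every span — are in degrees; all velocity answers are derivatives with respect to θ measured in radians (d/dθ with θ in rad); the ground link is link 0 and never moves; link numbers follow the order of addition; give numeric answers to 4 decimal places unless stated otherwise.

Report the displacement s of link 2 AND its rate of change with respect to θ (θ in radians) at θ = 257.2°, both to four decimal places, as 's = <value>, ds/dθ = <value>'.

seg 1 [0°–204.4°] uniform, h=22: full span → s += 22 → s = 22.0000
seg 2 [204.4°–226.7°] uniform, h=-19: full span → s += -19 → s = 3.0000
seg 3 [226.7°–280.2°] simple-harmonic, h=18: θ=257.2° here. β=30.5, B=53.5. 18/2·(1 − cos(π·0.5701)) = 10.9659 → s = 13.9659
velocity in seg [226.7°–280.2°] (simple-harmonic), θ in radians: β = 30.5° = 0.5323 rad, B = 53.5° = 0.9338 rad; ds/dθ = (πh/(2B)) sin(πβ/B) = (π·18/(2·0.9338)) sin(π·0.5701) = 29.549184 mm/rad

s = 13.9659, ds/dθ = 29.5492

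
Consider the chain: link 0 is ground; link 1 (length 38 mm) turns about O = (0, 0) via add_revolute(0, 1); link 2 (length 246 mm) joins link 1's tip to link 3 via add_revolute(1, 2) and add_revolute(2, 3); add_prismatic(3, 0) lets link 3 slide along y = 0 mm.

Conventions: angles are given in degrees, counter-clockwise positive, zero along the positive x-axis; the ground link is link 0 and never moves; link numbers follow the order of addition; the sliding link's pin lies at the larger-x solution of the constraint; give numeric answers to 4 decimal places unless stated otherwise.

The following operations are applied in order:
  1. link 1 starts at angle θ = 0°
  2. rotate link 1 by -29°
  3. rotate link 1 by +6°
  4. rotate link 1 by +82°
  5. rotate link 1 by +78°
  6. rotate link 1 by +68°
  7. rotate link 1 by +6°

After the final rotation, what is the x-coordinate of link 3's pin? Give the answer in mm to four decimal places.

geometry: r = 38 mm, L = 246 mm, e = 0 mm; θ starts at 0°
rotate link 1 by -29°: θ ← 0° -29° = -29°
rotate link 1 by +6°: θ ← -29° +6° = -23°
rotate link 1 by +82°: θ ← -23° +82° = 59°
rotate link 1 by +78°: θ ← 59° +78° = 137°
rotate link 1 by +68°: θ ← 137° +68° = 205°
rotate link 1 by +6°: θ ← 205° +6° = 211°
crank pin P = (r cos θ, r sin θ) = (-32.572357, -19.571447)
h = r sin θ − e = -19.571447 − 0 = -19.571447
x = r cos θ + √(L² − h²) = -32.572357 + 245.220224 = 212.647867

212.6479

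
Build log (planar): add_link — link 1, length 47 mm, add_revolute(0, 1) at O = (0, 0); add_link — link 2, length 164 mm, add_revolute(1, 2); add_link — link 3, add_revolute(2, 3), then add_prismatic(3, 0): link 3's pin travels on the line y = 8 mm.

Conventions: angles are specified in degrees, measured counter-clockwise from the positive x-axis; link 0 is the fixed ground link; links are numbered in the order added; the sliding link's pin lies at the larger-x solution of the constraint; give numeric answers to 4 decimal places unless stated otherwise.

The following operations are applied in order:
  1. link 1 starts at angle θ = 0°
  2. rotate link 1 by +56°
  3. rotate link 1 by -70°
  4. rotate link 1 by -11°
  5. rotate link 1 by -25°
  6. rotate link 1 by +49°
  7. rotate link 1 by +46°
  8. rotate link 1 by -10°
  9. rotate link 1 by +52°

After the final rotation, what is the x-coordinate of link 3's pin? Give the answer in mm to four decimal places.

geometry: r = 47 mm, L = 164 mm, e = 8 mm; θ starts at 0°
rotate link 1 by +56°: θ ← 0° +56° = 56°
rotate link 1 by -70°: θ ← 56° -70° = -14°
rotate link 1 by -11°: θ ← -14° -11° = -25°
rotate link 1 by -25°: θ ← -25° -25° = -50°
rotate link 1 by +49°: θ ← -50° +49° = -1°
rotate link 1 by +46°: θ ← -1° +46° = 45°
rotate link 1 by -10°: θ ← 45° -10° = 35°
rotate link 1 by +52°: θ ← 35° +52° = 87°
crank pin P = (r cos θ, r sin θ) = (2.459790, 46.935588)
h = r sin θ − e = 46.935588 − 8 = 38.935588
x = r cos θ + √(L² − h²) = 2.459790 + 159.311079 = 161.770869

161.7709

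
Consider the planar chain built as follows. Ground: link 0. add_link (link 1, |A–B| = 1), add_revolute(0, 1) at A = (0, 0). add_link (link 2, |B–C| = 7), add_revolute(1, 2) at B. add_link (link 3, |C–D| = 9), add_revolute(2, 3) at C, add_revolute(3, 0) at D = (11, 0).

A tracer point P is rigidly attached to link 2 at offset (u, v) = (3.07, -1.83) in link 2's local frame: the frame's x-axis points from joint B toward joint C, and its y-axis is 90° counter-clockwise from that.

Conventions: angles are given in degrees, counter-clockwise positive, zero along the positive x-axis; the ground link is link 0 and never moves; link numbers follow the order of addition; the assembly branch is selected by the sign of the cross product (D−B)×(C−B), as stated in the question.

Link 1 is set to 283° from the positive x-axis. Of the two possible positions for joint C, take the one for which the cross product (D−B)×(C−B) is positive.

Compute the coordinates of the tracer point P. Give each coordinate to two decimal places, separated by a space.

A=(0,0), D=(11.00,0)
B = A + 1.00·(cos283°, sin283°) = (0.2250, -0.9744)
|BD| = 10.8190
circle(B,7.00) ∩ circle(D,9.00): a=3.9306, h=5.7922
  candidates: C₊=(3.6180,5.1483) cross=62.666; C₋=(4.6613,-6.3891) cross=-62.666
  branch + wants cross > 0 → take C=(3.6180,5.1483) (cross=62.666)
ex = (C−B)/|BC| = (0.4847,0.8747); ey = (-0.8747,0.4847)
P = B + 3.07·ex + -1.83·ey = (3.3137,0.8238)

3.31 0.82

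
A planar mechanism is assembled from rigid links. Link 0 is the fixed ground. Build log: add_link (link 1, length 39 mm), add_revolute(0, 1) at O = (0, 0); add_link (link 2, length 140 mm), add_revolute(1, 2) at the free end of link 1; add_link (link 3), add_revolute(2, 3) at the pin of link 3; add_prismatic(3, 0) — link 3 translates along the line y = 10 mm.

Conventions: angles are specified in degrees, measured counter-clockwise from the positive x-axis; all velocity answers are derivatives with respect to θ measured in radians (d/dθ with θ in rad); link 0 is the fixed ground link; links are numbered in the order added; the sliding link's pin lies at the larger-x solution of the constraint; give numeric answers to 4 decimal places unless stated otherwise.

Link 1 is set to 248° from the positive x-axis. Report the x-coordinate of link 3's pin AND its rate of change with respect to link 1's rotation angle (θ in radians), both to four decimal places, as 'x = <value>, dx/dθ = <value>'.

geometry: r = 39 mm, L = 140 mm, e = 10 mm
crank pin P = (r cos θ, r sin θ) = (-14.609657, -36.160170)
h = r sin θ − e = -36.160170 − 10 = -46.160170
x = r cos θ + √(L² − h²) = -14.609657 + 132.171248 = 117.561590
dx/dθ = −r sin θ − h·r cos θ/√(L² − h²) (θ in radians; h = -46.160170) = 31.057818

x = 117.5616, dx/dθ = 31.0578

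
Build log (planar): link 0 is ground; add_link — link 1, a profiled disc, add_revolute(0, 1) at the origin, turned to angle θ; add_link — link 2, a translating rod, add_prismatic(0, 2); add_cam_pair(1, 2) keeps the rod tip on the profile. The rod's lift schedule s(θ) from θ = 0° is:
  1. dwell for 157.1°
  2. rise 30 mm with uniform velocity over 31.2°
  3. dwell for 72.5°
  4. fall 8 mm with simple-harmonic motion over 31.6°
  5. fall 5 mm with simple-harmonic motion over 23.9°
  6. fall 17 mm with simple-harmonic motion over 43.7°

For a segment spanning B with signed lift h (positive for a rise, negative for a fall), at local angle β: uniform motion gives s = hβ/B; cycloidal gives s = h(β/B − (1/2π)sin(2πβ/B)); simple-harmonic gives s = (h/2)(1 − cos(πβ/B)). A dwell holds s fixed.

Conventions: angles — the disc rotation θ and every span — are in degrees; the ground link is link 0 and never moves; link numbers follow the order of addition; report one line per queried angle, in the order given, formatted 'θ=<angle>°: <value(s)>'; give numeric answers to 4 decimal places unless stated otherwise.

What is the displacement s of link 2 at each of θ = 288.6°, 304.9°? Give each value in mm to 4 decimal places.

seg 1 [0°–157.1°] dwell: s stays 0.0000
seg 2 [157.1°–188.3°] uniform, h=30: full span → s += 30 → s = 30.0000
seg 3 [188.3°–260.8°] dwell: s stays 30.0000
seg 4 [260.8°–292.4°] simple-harmonic, h=-8: θ=288.6° here. β=27.8, B=31.6. -8/2·(1 − cos(π·0.8797)) = -7.7179 → s = 22.2821
seg 4 [260.8°–292.4°] simple-harmonic, h=-8: full span → s += -8 → s = 22.0000
seg 5 [292.4°–316.3°] simple-harmonic, h=-5: θ=304.9° here. β=12.5, B=23.9. -5/2·(1 − cos(π·0.5230)) = -2.6806 → s = 19.3194

θ=288.6°: 22.2821
θ=304.9°: 19.3194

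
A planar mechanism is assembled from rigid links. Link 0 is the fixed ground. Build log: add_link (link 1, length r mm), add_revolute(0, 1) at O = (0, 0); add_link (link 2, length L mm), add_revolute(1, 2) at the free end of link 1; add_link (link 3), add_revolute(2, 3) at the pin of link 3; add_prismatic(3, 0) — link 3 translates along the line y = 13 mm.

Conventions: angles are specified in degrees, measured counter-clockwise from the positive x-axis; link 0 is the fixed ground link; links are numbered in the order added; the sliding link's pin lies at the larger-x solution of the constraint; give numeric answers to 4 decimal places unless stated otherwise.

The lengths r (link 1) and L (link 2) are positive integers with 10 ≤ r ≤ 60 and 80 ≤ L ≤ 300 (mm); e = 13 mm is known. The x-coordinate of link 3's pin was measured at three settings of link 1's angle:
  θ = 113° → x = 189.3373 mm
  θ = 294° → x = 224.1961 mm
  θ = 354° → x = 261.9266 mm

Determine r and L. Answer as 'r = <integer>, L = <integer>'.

constraint per measurement: (x − r cos θ)² + (r sin θ − e)² = L²
subtracting the θ₁ and θ₂ equations cancels the r² and L² terms:
r = (x₁² − x₂²) / (2[(x₁cos θ₁ + e sin θ₁) − (x₂cos θ₂ + e sin θ₂)]) = 51.0001 → r = 51
L² = (x₁ − r cos θ₁)² + (r sin θ₁ − e)² = 44943.9814 → L = 212.0000 → L = 212
check at θ₃=354°: x = 261.9266 (printed 261.9266) ✓

r = 51, L = 212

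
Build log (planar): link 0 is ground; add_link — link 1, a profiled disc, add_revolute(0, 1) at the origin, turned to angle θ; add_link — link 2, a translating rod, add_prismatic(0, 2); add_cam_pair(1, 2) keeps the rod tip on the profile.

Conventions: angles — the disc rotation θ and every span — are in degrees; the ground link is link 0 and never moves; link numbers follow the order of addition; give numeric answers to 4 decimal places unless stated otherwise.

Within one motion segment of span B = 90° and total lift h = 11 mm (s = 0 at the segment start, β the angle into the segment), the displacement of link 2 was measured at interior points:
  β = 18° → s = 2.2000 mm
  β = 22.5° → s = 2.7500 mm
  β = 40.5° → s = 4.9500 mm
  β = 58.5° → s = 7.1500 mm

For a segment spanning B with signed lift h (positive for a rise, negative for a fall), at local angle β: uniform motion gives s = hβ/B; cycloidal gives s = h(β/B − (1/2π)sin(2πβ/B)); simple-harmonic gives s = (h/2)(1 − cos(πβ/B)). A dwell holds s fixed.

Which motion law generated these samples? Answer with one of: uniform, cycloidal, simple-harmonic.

candidates at β/B = r: uniform s = h·r (linear in β); cycloidal s = h·(r − sin(2πr)/(2π)); simple-harmonic s = (h/2)(1 − cos(πr))
β=18°: printed 2.2000 | uniform 2.2000, cycloidal 0.5350, simple-harmonic 1.0504
β=22.5°: printed 2.7500 | uniform 2.7500, cycloidal 0.9993, simple-harmonic 1.6109
β=40.5°: printed 4.9500 | uniform 4.9500, cycloidal 4.4090, simple-harmonic 4.6396
β=58.5°: printed 7.1500 | uniform 7.1500, cycloidal 8.5663, simple-harmonic 7.9969
only one law matches every sample → uniform

uniform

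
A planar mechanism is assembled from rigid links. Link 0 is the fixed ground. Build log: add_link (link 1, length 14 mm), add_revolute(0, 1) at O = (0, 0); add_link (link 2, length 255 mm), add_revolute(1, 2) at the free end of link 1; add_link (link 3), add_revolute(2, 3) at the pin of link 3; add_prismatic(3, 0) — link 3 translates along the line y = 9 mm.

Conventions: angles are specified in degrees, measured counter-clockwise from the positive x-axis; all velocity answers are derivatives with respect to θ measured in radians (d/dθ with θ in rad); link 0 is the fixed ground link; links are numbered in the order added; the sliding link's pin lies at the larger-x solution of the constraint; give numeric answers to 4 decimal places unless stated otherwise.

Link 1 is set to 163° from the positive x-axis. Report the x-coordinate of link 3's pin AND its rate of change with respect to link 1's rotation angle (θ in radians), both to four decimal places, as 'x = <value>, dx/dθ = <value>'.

geometry: r = 14 mm, L = 255 mm, e = 9 mm
crank pin P = (r cos θ, r sin θ) = (-13.388267, 4.093204)
h = r sin θ − e = 4.093204 − 9 = -4.906796
x = r cos θ + √(L² − h²) = -13.388267 + 254.952787 = 241.564520
dx/dθ = −r sin θ − h·r cos θ/√(L² − h²) (θ in radians; h = -4.906796) = -4.350873

x = 241.5645, dx/dθ = -4.3509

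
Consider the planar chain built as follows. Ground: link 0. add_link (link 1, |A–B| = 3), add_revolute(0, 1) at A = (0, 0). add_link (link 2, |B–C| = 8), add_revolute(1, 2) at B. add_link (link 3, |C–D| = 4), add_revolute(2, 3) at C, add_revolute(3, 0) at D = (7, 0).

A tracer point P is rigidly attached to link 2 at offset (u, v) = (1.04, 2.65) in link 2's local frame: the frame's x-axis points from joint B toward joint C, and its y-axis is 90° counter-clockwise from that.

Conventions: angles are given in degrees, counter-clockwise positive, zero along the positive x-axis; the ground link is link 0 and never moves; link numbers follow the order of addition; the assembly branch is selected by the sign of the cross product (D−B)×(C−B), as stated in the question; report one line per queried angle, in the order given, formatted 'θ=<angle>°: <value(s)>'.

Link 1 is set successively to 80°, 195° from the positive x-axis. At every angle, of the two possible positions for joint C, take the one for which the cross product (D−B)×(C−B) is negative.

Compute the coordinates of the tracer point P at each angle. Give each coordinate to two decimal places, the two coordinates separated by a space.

A=(0,0), D=(7.00,0)
θ=80°: B = A + 3.00·(cos80°, sin80°) = (0.5209, 2.9544)
θ=80°: |BD| = 7.1209
θ=80°: circle(B,8.00) ∩ circle(D,4.00): a=6.9308, h=3.9955
θ=80°:   candidates: C₊=(8.4848,3.7142) cross=28.451; C₋=(5.1694,-3.5565) cross=-28.451
θ=80°:   branch - wants cross < 0 → take C=(5.1694,-3.5565) (cross=-28.451)
θ=80°: ex = (C−B)/|BC| = (0.5811,-0.8139); ey = (0.8139,0.5811)
θ=80°: P = B + 1.04·ex + 2.65·ey = (3.2820,3.6478)
θ=195°: B = A + 3.00·(cos195°, sin195°) = (-2.8978, -0.7765)
θ=195°: |BD| = 9.9282
θ=195°: circle(B,8.00) ∩ circle(D,4.00): a=7.3815, h=3.0845
θ=195°:   candidates: C₊=(4.2198,2.8759) cross=30.624; C₋=(4.7023,-3.2742) cross=-30.624
θ=195°:   branch - wants cross < 0 → take C=(4.7023,-3.2742) (cross=-30.624)
θ=195°: ex = (C−B)/|BC| = (0.9500,-0.3122); ey = (0.3122,0.9500)
θ=195°: P = B + 1.04·ex + 2.65·ey = (-1.0824,1.4164)

θ=80°: 3.28 3.65
θ=195°: -1.08 1.42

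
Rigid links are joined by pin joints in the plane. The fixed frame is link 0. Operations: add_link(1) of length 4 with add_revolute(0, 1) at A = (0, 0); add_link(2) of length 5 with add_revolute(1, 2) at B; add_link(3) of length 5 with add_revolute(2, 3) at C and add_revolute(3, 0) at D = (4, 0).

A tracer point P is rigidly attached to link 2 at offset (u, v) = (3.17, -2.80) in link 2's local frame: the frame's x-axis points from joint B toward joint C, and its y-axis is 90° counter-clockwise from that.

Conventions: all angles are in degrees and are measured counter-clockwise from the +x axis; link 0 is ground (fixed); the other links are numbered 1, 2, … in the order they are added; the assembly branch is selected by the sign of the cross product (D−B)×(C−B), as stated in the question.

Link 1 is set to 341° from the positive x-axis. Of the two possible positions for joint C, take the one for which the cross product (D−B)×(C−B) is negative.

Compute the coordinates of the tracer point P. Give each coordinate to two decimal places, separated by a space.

A=(0,0), D=(4.00,0)
B = A + 4.00·(cos341°, sin341°) = (3.7821, -1.3023)
|BD| = 1.3204
circle(B,5.00) ∩ circle(D,5.00): a=0.6602, h=4.9562
  candidates: C₊=(-0.9972,0.1669) cross=6.544; C₋=(8.7793,-1.4691) cross=-6.544
  branch - wants cross < 0 → take C=(8.7793,-1.4691) (cross=-6.544)
ex = (C−B)/|BC| = (0.9994,-0.0334); ey = (0.0334,0.9994)
P = B + 3.17·ex + -2.80·ey = (6.8569,-4.2065)

6.86 -4.21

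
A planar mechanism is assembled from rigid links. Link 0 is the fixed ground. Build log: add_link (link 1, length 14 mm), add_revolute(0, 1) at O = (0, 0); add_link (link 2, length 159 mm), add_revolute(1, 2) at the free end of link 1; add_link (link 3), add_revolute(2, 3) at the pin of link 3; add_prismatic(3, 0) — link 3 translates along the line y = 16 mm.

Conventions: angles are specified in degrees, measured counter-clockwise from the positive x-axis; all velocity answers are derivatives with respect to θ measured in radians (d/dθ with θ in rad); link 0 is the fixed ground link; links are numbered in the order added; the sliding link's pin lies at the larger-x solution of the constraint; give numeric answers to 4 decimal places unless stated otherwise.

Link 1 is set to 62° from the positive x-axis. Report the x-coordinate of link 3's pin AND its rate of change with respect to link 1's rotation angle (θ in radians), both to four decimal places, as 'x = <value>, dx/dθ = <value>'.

geometry: r = 14 mm, L = 159 mm, e = 16 mm
crank pin P = (r cos θ, r sin θ) = (6.572602, 12.361266)
h = r sin θ − e = 12.361266 − 16 = -3.638734
x = r cos θ + √(L² − h²) = 6.572602 + 158.958358 = 165.530960
dx/dθ = −r sin θ − h·r cos θ/√(L² − h²) (θ in radians; h = -3.638734) = -12.210812

x = 165.5310, dx/dθ = -12.2108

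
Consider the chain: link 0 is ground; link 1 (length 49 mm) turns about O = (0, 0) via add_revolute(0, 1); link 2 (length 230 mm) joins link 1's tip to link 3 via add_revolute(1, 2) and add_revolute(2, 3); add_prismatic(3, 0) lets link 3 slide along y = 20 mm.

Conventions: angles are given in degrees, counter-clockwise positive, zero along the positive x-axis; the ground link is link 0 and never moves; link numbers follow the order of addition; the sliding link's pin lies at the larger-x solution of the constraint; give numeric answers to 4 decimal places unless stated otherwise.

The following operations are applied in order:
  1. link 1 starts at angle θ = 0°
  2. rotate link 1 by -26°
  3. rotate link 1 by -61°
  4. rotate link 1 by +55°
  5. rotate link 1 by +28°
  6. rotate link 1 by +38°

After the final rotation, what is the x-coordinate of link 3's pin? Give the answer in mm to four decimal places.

geometry: r = 49 mm, L = 230 mm, e = 20 mm; θ starts at 0°
rotate link 1 by -26°: θ ← 0° -26° = -26°
rotate link 1 by -61°: θ ← -26° -61° = -87°
rotate link 1 by +55°: θ ← -87° +55° = -32°
rotate link 1 by +28°: θ ← -32° +28° = -4°
rotate link 1 by +38°: θ ← -4° +38° = 34°
crank pin P = (r cos θ, r sin θ) = (40.622841, 27.400452)
h = r sin θ − e = 27.400452 − 20 = 7.400452
x = r cos θ + √(L² − h²) = 40.622841 + 229.880911 = 270.503752

270.5038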